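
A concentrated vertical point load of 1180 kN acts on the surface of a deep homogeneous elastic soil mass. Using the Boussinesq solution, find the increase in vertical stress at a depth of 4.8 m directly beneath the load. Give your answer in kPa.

Δσ_z ≈ 24.5 kPa

Boussinesq vertical stress below a point load on an elastic half-space:
Δσ_z = 3P/(2πz²) · [1 + (r/z)²]^(−5/2)
r/z = 0/4.8 = 0; [1+(r/z)²]^(−5/2) = 1.
Δσ_z = 3×1180/(2π×4.8²) × 1 = 24.453 × 1 = 24.45 kPa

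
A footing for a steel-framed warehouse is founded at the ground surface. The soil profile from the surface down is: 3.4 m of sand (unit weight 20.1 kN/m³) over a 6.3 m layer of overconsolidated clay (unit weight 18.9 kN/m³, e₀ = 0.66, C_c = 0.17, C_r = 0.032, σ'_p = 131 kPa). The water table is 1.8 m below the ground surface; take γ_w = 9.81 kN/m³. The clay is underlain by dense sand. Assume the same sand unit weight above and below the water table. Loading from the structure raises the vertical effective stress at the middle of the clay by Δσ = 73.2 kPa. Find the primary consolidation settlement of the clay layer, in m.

S_c ≈ 0.0714 m

Mid-depth of clay below the ground surface: z = 3.4 + 6.3/2 = 6.55 m.
Total vertical stress at mid-clay: σ_v = 20.1×3.4 + 18.9×3.15 = 127.88 kPa.
Pore pressure: u = 9.81×(6.55 − 1.8) = 46.598 kPa.
Initial effective stress: σ'_0 = σ_v − u = 127.88 − 46.598 = 81.282 kPa.
Final effective stress: σ'_f = 81.282 + 73.2 = 154.48 kPa.
σ'_f = 154.48 > σ'_p = 131 kPa, so the stress path crosses the preconsolidation pressure — recompression up to σ'_p, then virgin compression beyond:
S_c = H/(1+e₀)·[C_r·log₁₀(σ'_p/σ'_0) + C_c·log₁₀(σ'_f/σ'_p)]
    = 6.3/1.66 × [0.032×log₁₀(131/81.282) + 0.17×log₁₀(154.48/131)]
    = 3.7952 × [0.0066329 + 0.012172] = 0.07137 m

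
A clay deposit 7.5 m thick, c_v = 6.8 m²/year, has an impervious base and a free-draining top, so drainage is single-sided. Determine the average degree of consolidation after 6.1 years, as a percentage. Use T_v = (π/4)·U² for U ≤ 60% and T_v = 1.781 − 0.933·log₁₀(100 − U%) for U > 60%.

U ≈ 86.9 %

Drainage path length: H_d = H = 7.5 m (single drainage).
T_v = c_v·t/H_d² = 6.8×6.1/7.5² = 0.73742.
T_v = 0.73742 corresponds to the U > 60% branch:
U = 1 − 10^((1.781 − T_v)/0.933)/100 = 0.8686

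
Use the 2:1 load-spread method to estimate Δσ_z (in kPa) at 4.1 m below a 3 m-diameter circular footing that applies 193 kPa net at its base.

Δσ_z ≈ 34.5 kPa

By the 2:1 method the load spreads at 1 horizontal : 2 vertical, so at depth z the loaded area has grown by z in each plan dimension:
Δσ ≈ qD²/(D+z)² = 193×3²/(3+4.1)² = 34.457 kPa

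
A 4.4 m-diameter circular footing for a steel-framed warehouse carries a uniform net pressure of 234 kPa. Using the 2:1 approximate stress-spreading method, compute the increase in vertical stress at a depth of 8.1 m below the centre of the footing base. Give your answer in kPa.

Δσ_z ≈ 29 kPa

By the 2:1 method the load spreads at 1 horizontal : 2 vertical, so at depth z the loaded area has grown by z in each plan dimension:
Δσ ≈ qD²/(D+z)² = 234×4.4²/(4.4+8.1)² = 28.994 kPa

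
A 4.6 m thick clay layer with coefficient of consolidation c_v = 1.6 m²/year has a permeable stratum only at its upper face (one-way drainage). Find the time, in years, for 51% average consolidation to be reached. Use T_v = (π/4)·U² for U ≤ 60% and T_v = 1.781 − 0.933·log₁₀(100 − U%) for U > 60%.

t ≈ 2.7 years

Drainage path length: H_d = H = 4.6 m (single drainage).
U ≤ 60%: T_v = (π/4)·U² = (π/4)×0.51² = 0.20428.
t = T_v·H_d²/c_v = 0.20428×4.6²/1.6 = 2.702 years.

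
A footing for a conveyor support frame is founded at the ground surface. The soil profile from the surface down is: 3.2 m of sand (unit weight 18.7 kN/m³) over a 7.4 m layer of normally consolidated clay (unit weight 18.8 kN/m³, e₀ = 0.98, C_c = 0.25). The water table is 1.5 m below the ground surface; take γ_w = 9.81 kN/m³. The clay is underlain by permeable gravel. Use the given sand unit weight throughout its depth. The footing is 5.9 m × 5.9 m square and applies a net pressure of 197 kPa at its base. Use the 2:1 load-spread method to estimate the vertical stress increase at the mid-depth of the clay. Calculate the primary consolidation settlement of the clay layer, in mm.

S_c ≈ 177 mm

Mid-depth of clay below the ground surface: z = 3.2 + 7.4/2 = 6.9 m.
Total vertical stress at mid-clay: σ_v = 18.7×3.2 + 18.8×3.7 = 129.4 kPa.
Pore pressure: u = 9.81×(6.9 − 1.5) = 52.974 kPa.
Initial effective stress: σ'_0 = σ_v − u = 129.4 − 52.974 = 76.426 kPa.
Stress increase at mid-clay by the 2:1 spreading method:
Δσ = qBL/((B+z)(L+z)) = 197×5.9×5.9/((5.9+6.9)(5.9+6.9)) = 41.855 kPa
Final effective stress: σ'_f = σ'_0 + Δσ = 76.426 + 41.855 = 118.28 kPa.
Normally consolidated clay, so the full stress increment lies on the virgin compression line:
S_c = C_c·H/(1+e₀)·log₁₀(σ'_f/σ'_0) = 0.25×7.4/(1+0.98)×log₁₀(118.28/76.426)
    = 0.93434 × 0.18967 = 0.1772 m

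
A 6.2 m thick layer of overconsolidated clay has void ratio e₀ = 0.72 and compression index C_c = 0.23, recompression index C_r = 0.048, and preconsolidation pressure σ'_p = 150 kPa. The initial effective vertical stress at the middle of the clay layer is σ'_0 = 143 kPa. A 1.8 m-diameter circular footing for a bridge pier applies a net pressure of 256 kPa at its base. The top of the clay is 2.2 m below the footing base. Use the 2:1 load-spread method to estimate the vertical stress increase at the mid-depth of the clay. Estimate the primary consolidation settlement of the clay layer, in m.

S_c ≈ 0.0256 m

Mid-depth of clay below the footing base: z = 2.2 + 6.2/2 = 5.3 m.
Stress increase at mid-clay by the 2:1 spreading method:
Δσ ≈ qD²/(D+z)² = 256×1.8²/(1.8+5.3)² = 16.454 kPa
Final effective stress: σ'_f = 143 + 16.454 = 159.45 kPa.
σ'_f = 159.45 > σ'_p = 150 kPa, so the stress path crosses the preconsolidation pressure — recompression up to σ'_p, then virgin compression beyond:
S_c = H/(1+e₀)·[C_r·log₁₀(σ'_p/σ'_0) + C_c·log₁₀(σ'_f/σ'_p)]
    = 6.2/1.72 × [0.048×log₁₀(150/143) + 0.23×log₁₀(159.45/150)]
    = 3.6047 × [0.00099625 + 0.0061027] = 0.02559 m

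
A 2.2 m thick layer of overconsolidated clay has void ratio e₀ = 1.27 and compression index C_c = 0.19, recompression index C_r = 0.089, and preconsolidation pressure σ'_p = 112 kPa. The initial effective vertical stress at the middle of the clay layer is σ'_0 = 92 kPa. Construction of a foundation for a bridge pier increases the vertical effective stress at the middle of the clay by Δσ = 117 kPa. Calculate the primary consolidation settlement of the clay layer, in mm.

Final effective stress: σ'_f = 92 + 117 = 209 kPa.
σ'_f = 209 > σ'_p = 112 kPa, so the stress path crosses the preconsolidation pressure — recompression up to σ'_p, then virgin compression beyond:
S_c = H/(1+e₀)·[C_r·log₁₀(σ'_p/σ'_0) + C_c·log₁₀(σ'_f/σ'_p)]
    = 2.2/2.27 × [0.089×log₁₀(112/92) + 0.19×log₁₀(209/112)]
    = 0.96916 × [0.0076033 + 0.051476] = 0.05726 m

S_c ≈ 57.3 mm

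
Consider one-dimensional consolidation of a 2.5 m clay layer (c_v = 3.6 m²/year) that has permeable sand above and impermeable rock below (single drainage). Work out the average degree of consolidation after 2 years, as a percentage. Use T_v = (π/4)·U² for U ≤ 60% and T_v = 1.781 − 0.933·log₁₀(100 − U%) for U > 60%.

U ≈ 95.3 %

Drainage path length: H_d = H = 2.5 m (single drainage).
T_v = c_v·t/H_d² = 3.6×2/2.5² = 1.152.
T_v = 1.152 corresponds to the U > 60% branch:
U = 1 − 10^((1.781 − T_v)/0.933)/100 = 0.9528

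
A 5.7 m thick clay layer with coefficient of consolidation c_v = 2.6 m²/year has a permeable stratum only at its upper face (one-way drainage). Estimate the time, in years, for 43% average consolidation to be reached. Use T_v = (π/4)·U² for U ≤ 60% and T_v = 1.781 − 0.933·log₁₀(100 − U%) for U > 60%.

t ≈ 1.81 years

Drainage path length: H_d = H = 5.7 m (single drainage).
U ≤ 60%: T_v = (π/4)·U² = (π/4)×0.43² = 0.14522.
t = T_v·H_d²/c_v = 0.14522×5.7²/2.6 = 1.815 years.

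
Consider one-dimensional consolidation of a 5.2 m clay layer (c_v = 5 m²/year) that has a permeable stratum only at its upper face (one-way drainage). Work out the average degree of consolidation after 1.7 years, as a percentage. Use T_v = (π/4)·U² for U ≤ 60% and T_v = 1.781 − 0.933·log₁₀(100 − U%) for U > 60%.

U ≈ 62.7 %

Drainage path length: H_d = H = 5.2 m (single drainage).
T_v = c_v·t/H_d² = 5×1.7/5.2² = 0.31435.
T_v = 0.31435 corresponds to the U > 60% branch:
U = 1 − 10^((1.781 − T_v)/0.933)/100 = 0.6268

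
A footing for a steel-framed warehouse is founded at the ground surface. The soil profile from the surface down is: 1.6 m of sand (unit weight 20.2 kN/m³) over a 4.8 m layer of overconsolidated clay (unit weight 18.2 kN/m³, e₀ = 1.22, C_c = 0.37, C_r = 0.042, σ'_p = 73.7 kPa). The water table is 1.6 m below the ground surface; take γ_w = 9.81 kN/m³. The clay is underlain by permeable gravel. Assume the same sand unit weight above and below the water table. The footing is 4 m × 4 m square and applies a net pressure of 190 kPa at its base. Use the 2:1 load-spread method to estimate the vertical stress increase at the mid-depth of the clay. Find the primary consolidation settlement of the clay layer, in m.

Mid-depth of clay below the ground surface: z = 1.6 + 4.8/2 = 4 m.
Total vertical stress at mid-clay: σ_v = 20.2×1.6 + 18.2×2.4 = 76 kPa.
Pore pressure: u = 9.81×(4 − 1.6) = 23.544 kPa.
Initial effective stress: σ'_0 = σ_v − u = 76 − 23.544 = 52.456 kPa.
Stress increase at mid-clay by the 2:1 spreading method:
Δσ = qBL/((B+z)(L+z)) = 190×4×4/((4+4)(4+4)) = 47.5 kPa
Final effective stress: σ'_f = 52.456 + 47.5 = 99.956 kPa.
σ'_f = 99.956 > σ'_p = 73.7 kPa, so the stress path crosses the preconsolidation pressure — recompression up to σ'_p, then virgin compression beyond:
S_c = H/(1+e₀)·[C_r·log₁₀(σ'_p/σ'_0) + C_c·log₁₀(σ'_f/σ'_p)]
    = 4.8/2.22 × [0.042×log₁₀(73.7/52.456) + 0.37×log₁₀(99.956/73.7)]
    = 2.1622 × [0.0062022 + 0.048966] = 0.1193 m

S_c ≈ 0.119 m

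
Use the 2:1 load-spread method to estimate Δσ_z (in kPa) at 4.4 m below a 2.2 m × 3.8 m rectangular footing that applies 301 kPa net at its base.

By the 2:1 method the load spreads at 1 horizontal : 2 vertical, so at depth z the loaded area has grown by z in each plan dimension:
Δσ = qBL/((B+z)(L+z)) = 301×2.2×3.8/((2.2+4.4)(3.8+4.4)) = 46.496 kPa

Δσ_z ≈ 46.5 kPa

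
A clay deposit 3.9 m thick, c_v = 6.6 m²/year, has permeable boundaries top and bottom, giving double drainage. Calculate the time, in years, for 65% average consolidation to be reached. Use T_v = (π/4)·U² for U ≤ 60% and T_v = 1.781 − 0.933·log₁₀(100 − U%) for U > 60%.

Drainage path length: H_d = H/2 = 1.95 m (double drainage).
U > 60%: T_v = 1.781 − 0.933·log₁₀(100 − 65) = 0.34038.
t = T_v·H_d²/c_v = 0.34038×1.95²/6.6 = 0.1961 years.

t ≈ 0.196 years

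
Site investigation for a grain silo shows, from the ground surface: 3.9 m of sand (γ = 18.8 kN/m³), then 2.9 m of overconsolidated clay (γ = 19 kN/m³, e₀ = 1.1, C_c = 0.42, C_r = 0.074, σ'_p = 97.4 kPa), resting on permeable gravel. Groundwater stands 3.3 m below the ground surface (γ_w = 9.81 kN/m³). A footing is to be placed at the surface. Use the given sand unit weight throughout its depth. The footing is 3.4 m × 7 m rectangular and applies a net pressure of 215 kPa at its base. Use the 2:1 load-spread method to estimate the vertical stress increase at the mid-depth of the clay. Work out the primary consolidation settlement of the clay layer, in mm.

Mid-depth of clay below the ground surface: z = 3.9 + 2.9/2 = 5.35 m.
Total vertical stress at mid-clay: σ_v = 18.8×3.9 + 19×1.45 = 100.87 kPa.
Pore pressure: u = 9.81×(5.35 − 3.3) = 20.11 kPa.
Initial effective stress: σ'_0 = σ_v − u = 100.87 − 20.11 = 80.76 kPa.
Stress increase at mid-clay by the 2:1 spreading method:
Δσ = qBL/((B+z)(L+z)) = 215×3.4×7/((3.4+5.35)(7+5.35)) = 47.352 kPa
Final effective stress: σ'_f = 80.76 + 47.352 = 128.11 kPa.
σ'_f = 128.11 > σ'_p = 97.4 kPa, so the stress path crosses the preconsolidation pressure — recompression up to σ'_p, then virgin compression beyond:
S_c = H/(1+e₀)·[C_r·log₁₀(σ'_p/σ'_0) + C_c·log₁₀(σ'_f/σ'_p)]
    = 2.9/2.1 × [0.074×log₁₀(97.4/80.76) + 0.42×log₁₀(128.11/97.4)]
    = 1.381 × [0.0060208 + 0.04999] = 0.07735 m

S_c ≈ 77.4 mm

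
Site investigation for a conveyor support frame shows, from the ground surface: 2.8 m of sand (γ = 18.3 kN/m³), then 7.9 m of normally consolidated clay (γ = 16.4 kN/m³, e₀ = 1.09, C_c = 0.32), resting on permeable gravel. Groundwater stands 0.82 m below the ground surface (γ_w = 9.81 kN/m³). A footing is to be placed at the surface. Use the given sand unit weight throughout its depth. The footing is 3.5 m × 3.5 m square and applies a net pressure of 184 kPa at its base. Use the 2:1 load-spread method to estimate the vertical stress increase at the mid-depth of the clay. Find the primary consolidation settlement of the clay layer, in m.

S_c ≈ 0.166 m

Mid-depth of clay below the ground surface: z = 2.8 + 7.9/2 = 6.75 m.
Total vertical stress at mid-clay: σ_v = 18.3×2.8 + 16.4×3.95 = 116.02 kPa.
Pore pressure: u = 9.81×(6.75 − 0.82) = 58.173 kPa.
Initial effective stress: σ'_0 = σ_v − u = 116.02 − 58.173 = 57.847 kPa.
Stress increase at mid-clay by the 2:1 spreading method:
Δσ = qBL/((B+z)(L+z)) = 184×3.5×3.5/((3.5+6.75)(3.5+6.75)) = 21.454 kPa
Final effective stress: σ'_f = σ'_0 + Δσ = 57.847 + 21.454 = 79.301 kPa.
Normally consolidated clay, so the full stress increment lies on the virgin compression line:
S_c = C_c·H/(1+e₀)·log₁₀(σ'_f/σ'_0) = 0.32×7.9/(1+1.09)×log₁₀(79.301/57.847)
    = 1.2096 × 0.137 = 0.1657 m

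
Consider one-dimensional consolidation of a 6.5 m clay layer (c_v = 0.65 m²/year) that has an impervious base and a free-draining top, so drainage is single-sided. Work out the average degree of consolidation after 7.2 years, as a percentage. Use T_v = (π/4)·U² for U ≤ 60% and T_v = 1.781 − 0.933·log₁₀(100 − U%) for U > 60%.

Drainage path length: H_d = H = 6.5 m (single drainage).
T_v = c_v·t/H_d² = 0.65×7.2/6.5² = 0.11077.
T_v = 0.11077 corresponds to the U ≤ 60% branch:
U = √(4T_v/π) = 0.3755

U ≈ 37.6 %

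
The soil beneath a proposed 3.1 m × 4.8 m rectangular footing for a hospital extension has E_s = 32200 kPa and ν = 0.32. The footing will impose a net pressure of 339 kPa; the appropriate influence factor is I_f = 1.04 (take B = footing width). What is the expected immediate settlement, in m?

S_e ≈ 0.0305 m

Immediate (elastic) settlement: S_e = q·B·(1−ν²)/E_s · I_f.
S_e = 339 × 3.1 × (1 − 0.32²) / 32200 × 1.04
    = 339 × 3.1 × 0.8976 / 32200 × 1.04
    = 0.03047 m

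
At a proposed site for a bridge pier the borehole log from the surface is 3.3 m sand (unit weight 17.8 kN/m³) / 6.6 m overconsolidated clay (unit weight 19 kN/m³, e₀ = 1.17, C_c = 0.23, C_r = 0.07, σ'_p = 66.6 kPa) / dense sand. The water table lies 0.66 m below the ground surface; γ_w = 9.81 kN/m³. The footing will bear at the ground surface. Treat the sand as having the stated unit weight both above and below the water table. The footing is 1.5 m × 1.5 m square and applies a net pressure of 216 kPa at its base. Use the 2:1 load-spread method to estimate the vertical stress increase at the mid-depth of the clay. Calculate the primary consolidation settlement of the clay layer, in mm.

S_c ≈ 22.5 mm

Mid-depth of clay below the ground surface: z = 3.3 + 6.6/2 = 6.6 m.
Total vertical stress at mid-clay: σ_v = 17.8×3.3 + 19×3.3 = 121.44 kPa.
Pore pressure: u = 9.81×(6.6 − 0.66) = 58.271 kPa.
Initial effective stress: σ'_0 = σ_v − u = 121.44 − 58.271 = 63.169 kPa.
Stress increase at mid-clay by the 2:1 spreading method:
Δσ = qBL/((B+z)(L+z)) = 216×1.5×1.5/((1.5+6.6)(1.5+6.6)) = 7.4074 kPa
Final effective stress: σ'_f = 63.169 + 7.4074 = 70.576 kPa.
σ'_f = 70.576 > σ'_p = 66.6 kPa, so the stress path crosses the preconsolidation pressure — recompression up to σ'_p, then virgin compression beyond:
S_c = H/(1+e₀)·[C_r·log₁₀(σ'_p/σ'_0) + C_c·log₁₀(σ'_f/σ'_p)]
    = 6.6/2.17 × [0.07×log₁₀(66.6/63.169) + 0.23×log₁₀(70.576/66.6)]
    = 3.0415 × [0.0016079 + 0.005792] = 0.02251 m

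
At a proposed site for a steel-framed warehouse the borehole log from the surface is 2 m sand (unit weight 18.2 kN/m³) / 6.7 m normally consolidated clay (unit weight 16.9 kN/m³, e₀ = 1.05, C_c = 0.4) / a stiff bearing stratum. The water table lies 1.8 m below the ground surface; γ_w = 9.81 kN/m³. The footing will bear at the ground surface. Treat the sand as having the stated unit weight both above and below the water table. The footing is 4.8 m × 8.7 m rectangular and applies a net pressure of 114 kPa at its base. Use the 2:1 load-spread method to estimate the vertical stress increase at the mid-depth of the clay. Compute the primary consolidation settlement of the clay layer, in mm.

Mid-depth of clay below the ground surface: z = 2 + 6.7/2 = 5.35 m.
Total vertical stress at mid-clay: σ_v = 18.2×2 + 16.9×3.35 = 93.015 kPa.
Pore pressure: u = 9.81×(5.35 − 1.8) = 34.825 kPa.
Initial effective stress: σ'_0 = σ_v − u = 93.015 − 34.825 = 58.19 kPa.
Stress increase at mid-clay by the 2:1 spreading method:
Δσ = qBL/((B+z)(L+z)) = 114×4.8×8.7/((4.8+5.35)(8.7+5.35)) = 33.383 kPa
Final effective stress: σ'_f = σ'_0 + Δσ = 58.19 + 33.383 = 91.573 kPa.
Normally consolidated clay, so the full stress increment lies on the virgin compression line:
S_c = C_c·H/(1+e₀)·log₁₀(σ'_f/σ'_0) = 0.4×6.7/(1+1.05)×log₁₀(91.573/58.19)
    = 1.3073 × 0.19692 = 0.2574 m

S_c ≈ 257 mm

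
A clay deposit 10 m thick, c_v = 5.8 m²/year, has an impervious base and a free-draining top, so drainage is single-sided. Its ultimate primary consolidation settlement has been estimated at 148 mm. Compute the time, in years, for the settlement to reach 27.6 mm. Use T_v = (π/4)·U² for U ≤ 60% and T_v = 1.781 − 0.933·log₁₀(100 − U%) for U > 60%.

Drainage path length: H_d = H = 10 m (single drainage).
U = S(t)/S_ult = 27.6/148 = 0.1865.
U ≤ 60%: T_v = (π/4)·U² = (π/4)×0.18649² = 0.027314.
t = T_v·H_d²/c_v = 0.027314×10²/5.8 = 0.4709 years.

t ≈ 0.471 years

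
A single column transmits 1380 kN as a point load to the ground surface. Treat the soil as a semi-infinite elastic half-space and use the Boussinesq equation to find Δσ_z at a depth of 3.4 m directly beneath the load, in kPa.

Δσ_z ≈ 57 kPa

Boussinesq vertical stress below a point load on an elastic half-space:
Δσ_z = 3P/(2πz²) · [1 + (r/z)²]^(−5/2)
r/z = 0/3.4 = 0; [1+(r/z)²]^(−5/2) = 1.
Δσ_z = 3×1380/(2π×3.4²) × 1 = 56.998 × 1 = 57 kPa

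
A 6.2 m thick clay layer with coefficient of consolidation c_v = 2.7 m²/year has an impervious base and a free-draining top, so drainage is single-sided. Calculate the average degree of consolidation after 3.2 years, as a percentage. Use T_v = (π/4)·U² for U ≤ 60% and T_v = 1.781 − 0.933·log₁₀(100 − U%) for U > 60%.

Drainage path length: H_d = H = 6.2 m (single drainage).
T_v = c_v·t/H_d² = 2.7×3.2/6.2² = 0.22477.
T_v = 0.22477 corresponds to the U ≤ 60% branch:
U = √(4T_v/π) = 0.535

U ≈ 53.5 %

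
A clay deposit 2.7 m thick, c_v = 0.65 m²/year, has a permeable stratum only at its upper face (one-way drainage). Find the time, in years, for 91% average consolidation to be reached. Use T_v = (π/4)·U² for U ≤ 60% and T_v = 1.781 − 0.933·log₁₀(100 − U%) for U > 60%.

t ≈ 9.99 years

Drainage path length: H_d = H = 2.7 m (single drainage).
U > 60%: T_v = 1.781 − 0.933·log₁₀(100 − 91) = 0.89069.
t = T_v·H_d²/c_v = 0.89069×2.7²/0.65 = 9.989 years.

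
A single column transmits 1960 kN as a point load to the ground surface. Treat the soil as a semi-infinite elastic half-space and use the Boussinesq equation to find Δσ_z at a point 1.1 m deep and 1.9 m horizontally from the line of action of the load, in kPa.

Δσ_z ≈ 24.4 kPa

Boussinesq vertical stress below a point load on an elastic half-space:
Δσ_z = 3P/(2πz²) · [1 + (r/z)²]^(−5/2)
r/z = 1.9/1.1 = 1.7273; [1+(r/z)²]^(−5/2) = 0.031575.
Δσ_z = 3×1960/(2π×1.1²) × 0.031575 = 773.41 × 0.031575 = 24.42 kPa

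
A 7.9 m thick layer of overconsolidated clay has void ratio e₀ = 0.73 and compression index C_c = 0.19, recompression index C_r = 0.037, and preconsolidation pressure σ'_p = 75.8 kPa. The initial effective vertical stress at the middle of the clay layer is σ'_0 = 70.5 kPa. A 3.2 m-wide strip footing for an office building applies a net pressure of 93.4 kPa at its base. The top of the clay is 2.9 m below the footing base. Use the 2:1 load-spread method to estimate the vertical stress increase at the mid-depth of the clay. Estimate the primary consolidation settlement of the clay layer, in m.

S_c ≈ 0.111 m

Mid-depth of clay below the footing base: z = 2.9 + 7.9/2 = 6.85 m.
Stress increase at mid-clay by the 2:1 spreading method:
Δσ = qB/(B+z) = 93.4×3.2/(3.2+6.85) = 29.739 kPa
Final effective stress: σ'_f = 70.5 + 29.739 = 100.24 kPa.
σ'_f = 100.24 > σ'_p = 75.8 kPa, so the stress path crosses the preconsolidation pressure — recompression up to σ'_p, then virgin compression beyond:
S_c = H/(1+e₀)·[C_r·log₁₀(σ'_p/σ'_0) + C_c·log₁₀(σ'_f/σ'_p)]
    = 7.9/1.73 × [0.037×log₁₀(75.8/70.5) + 0.19×log₁₀(100.24/75.8)]
    = 4.5665 × [0.0011648 + 0.023061] = 0.1106 m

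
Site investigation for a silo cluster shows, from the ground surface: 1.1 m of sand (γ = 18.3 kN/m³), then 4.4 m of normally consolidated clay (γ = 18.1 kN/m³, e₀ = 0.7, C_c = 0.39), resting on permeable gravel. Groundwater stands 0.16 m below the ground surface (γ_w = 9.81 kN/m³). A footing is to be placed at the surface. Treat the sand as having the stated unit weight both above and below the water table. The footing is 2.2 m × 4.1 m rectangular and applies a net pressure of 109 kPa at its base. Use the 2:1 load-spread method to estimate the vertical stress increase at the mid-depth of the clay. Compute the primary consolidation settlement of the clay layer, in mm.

Mid-depth of clay below the ground surface: z = 1.1 + 4.4/2 = 3.3 m.
Total vertical stress at mid-clay: σ_v = 18.3×1.1 + 18.1×2.2 = 59.95 kPa.
Pore pressure: u = 9.81×(3.3 − 0.16) = 30.803 kPa.
Initial effective stress: σ'_0 = σ_v − u = 59.95 − 30.803 = 29.147 kPa.
Stress increase at mid-clay by the 2:1 spreading method:
Δσ = qBL/((B+z)(L+z)) = 109×2.2×4.1/((2.2+3.3)(4.1+3.3)) = 24.157 kPa
Final effective stress: σ'_f = σ'_0 + Δσ = 29.147 + 24.157 = 53.304 kPa.
Normally consolidated clay, so the full stress increment lies on the virgin compression line:
S_c = C_c·H/(1+e₀)·log₁₀(σ'_f/σ'_0) = 0.39×4.4/(1+0.7)×log₁₀(53.304/29.147)
    = 1.0094 × 0.26217 = 0.2646 m

S_c ≈ 265 mm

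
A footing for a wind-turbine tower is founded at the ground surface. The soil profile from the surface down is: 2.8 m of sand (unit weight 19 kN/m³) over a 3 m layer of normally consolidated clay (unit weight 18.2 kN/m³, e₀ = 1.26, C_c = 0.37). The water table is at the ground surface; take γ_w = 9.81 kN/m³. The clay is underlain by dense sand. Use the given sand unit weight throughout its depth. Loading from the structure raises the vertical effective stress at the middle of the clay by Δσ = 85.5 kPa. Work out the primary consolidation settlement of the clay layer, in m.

S_c ≈ 0.25 m

Mid-depth of clay below the ground surface: z = 2.8 + 3/2 = 4.3 m.
Total vertical stress at mid-clay: σ_v = 19×2.8 + 18.2×1.5 = 80.5 kPa.
Pore pressure: u = 9.81×(4.3 − 0) = 42.183 kPa.
Initial effective stress: σ'_0 = σ_v − u = 80.5 − 42.183 = 38.317 kPa.
Final effective stress: σ'_f = σ'_0 + Δσ = 38.317 + 85.5 = 123.82 kPa.
Normally consolidated clay, so the full stress increment lies on the virgin compression line:
S_c = C_c·H/(1+e₀)·log₁₀(σ'_f/σ'_0) = 0.37×3/(1+1.26)×log₁₀(123.82/38.317)
    = 0.49115 × 0.5094 = 0.2502 m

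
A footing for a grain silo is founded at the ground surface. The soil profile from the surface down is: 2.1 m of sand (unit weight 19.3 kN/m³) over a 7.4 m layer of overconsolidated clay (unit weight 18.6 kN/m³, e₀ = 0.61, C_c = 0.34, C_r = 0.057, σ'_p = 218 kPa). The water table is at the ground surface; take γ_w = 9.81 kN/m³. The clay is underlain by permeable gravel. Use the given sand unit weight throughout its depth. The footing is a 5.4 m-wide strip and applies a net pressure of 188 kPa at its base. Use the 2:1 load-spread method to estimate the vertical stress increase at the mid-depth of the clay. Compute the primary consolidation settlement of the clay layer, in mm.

S_c ≈ 114 mm

Mid-depth of clay below the ground surface: z = 2.1 + 7.4/2 = 5.8 m.
Total vertical stress at mid-clay: σ_v = 19.3×2.1 + 18.6×3.7 = 109.35 kPa.
Pore pressure: u = 9.81×(5.8 − 0) = 56.898 kPa.
Initial effective stress: σ'_0 = σ_v − u = 109.35 − 56.898 = 52.452 kPa.
Stress increase at mid-clay by the 2:1 spreading method:
Δσ = qB/(B+z) = 188×5.4/(5.4+5.8) = 90.643 kPa
Final effective stress: σ'_f = 52.452 + 90.643 = 143.09 kPa.
σ'_f = 143.09 ≤ σ'_p = 218 kPa, so the clay remains overconsolidated and only the recompression index applies:
S_c = C_r·H/(1+e₀)·log₁₀(σ'_f/σ'_0) = 0.057×7.4/1.61×log₁₀(143.09/52.452)
    = 0.26199 × 0.43585 = 0.1142 m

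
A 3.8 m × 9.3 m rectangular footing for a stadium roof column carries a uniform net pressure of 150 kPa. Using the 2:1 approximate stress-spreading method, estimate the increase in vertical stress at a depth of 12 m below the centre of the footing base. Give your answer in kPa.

Δσ_z ≈ 15.8 kPa

By the 2:1 method the load spreads at 1 horizontal : 2 vertical, so at depth z the loaded area has grown by z in each plan dimension:
Δσ = qBL/((B+z)(L+z)) = 150×3.8×9.3/((3.8+12)(9.3+12)) = 15.751 kPa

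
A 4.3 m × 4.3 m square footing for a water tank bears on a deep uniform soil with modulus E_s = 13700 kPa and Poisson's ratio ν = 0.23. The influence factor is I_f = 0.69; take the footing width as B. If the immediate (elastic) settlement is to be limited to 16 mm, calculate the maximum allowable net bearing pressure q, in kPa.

S_e = q·B·(1−ν²)/E_s · I_f  ⇒  q = S_e·E_s / (B·(1−ν²)·I_f).
q = 0.016 × 13700 / (4.3 × 0.9471 × 0.69) = 78.01 kPa

q ≈ 78 kPa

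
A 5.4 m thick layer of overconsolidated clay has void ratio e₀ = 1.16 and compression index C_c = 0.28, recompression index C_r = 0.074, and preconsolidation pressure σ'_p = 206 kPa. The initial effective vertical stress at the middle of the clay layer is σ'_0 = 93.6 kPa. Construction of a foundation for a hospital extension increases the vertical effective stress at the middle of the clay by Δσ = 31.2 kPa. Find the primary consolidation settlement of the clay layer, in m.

S_c ≈ 0.0231 m

Final effective stress: σ'_f = 93.6 + 31.2 = 124.8 kPa.
σ'_f = 124.8 ≤ σ'_p = 206 kPa, so the clay remains overconsolidated and only the recompression index applies:
S_c = C_r·H/(1+e₀)·log₁₀(σ'_f/σ'_0) = 0.074×5.4/2.16×log₁₀(124.8/93.6)
    = 0.185 × 0.12494 = 0.02311 m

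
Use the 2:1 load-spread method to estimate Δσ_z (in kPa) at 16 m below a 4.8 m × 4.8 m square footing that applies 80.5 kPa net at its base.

By the 2:1 method the load spreads at 1 horizontal : 2 vertical, so at depth z the loaded area has grown by z in each plan dimension:
Δσ = qBL/((B+z)(L+z)) = 80.5×4.8×4.8/((4.8+16)(4.8+16)) = 4.287 kPa

Δσ_z ≈ 4.29 kPa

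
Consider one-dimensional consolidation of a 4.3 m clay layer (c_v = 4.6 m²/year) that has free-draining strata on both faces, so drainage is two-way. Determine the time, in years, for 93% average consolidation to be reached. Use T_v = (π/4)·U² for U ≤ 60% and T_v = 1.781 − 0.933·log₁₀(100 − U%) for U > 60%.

Drainage path length: H_d = H/2 = 2.15 m (double drainage).
U > 60%: T_v = 1.781 − 0.933·log₁₀(100 − 93) = 0.99252.
t = T_v·H_d²/c_v = 0.99252×2.15²/4.6 = 0.9974 years.

t ≈ 0.997 years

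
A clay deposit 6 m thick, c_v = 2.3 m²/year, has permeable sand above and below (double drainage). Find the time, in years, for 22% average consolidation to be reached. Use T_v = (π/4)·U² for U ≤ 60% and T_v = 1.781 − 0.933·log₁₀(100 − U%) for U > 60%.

Drainage path length: H_d = H/2 = 3 m (double drainage).
U ≤ 60%: T_v = (π/4)·U² = (π/4)×0.22² = 0.038013.
t = T_v·H_d²/c_v = 0.038013×3²/2.3 = 0.1487 years.

t ≈ 0.149 years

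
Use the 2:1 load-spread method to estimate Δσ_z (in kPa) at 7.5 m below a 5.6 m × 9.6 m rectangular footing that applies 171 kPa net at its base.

Δσ_z ≈ 41 kPa

By the 2:1 method the load spreads at 1 horizontal : 2 vertical, so at depth z the loaded area has grown by z in each plan dimension:
Δσ = qBL/((B+z)(L+z)) = 171×5.6×9.6/((5.6+7.5)(9.6+7.5)) = 41.038 kPa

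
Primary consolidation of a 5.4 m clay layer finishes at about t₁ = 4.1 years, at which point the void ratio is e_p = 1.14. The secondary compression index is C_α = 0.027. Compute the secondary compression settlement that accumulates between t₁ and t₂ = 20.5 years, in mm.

S_s ≈ 47.6 mm

Secondary compression: S_s = C_α·H/(1+e_p)·log₁₀(t₂/t₁)
S_s = 0.027×5.4/(1+1.14)×log₁₀(20.5/4.1)
    = 0.06813 × 0.699 = 0.04762 m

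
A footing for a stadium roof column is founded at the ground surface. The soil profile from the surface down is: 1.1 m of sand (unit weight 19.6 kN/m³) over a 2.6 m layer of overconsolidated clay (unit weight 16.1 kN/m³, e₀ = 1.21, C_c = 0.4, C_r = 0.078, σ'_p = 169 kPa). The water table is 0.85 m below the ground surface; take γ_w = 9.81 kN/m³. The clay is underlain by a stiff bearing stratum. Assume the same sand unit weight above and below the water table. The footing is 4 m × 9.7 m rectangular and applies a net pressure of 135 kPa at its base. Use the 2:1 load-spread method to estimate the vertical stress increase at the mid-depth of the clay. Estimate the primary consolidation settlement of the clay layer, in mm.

Mid-depth of clay below the ground surface: z = 1.1 + 2.6/2 = 2.4 m.
Total vertical stress at mid-clay: σ_v = 19.6×1.1 + 16.1×1.3 = 42.49 kPa.
Pore pressure: u = 9.81×(2.4 − 0.85) = 15.206 kPa.
Initial effective stress: σ'_0 = σ_v − u = 42.49 − 15.206 = 27.284 kPa.
Stress increase at mid-clay by the 2:1 spreading method:
Δσ = qBL/((B+z)(L+z)) = 135×4×9.7/((4+2.4)(9.7+2.4)) = 67.639 kPa
Final effective stress: σ'_f = 27.284 + 67.639 = 94.923 kPa.
σ'_f = 94.923 ≤ σ'_p = 169 kPa, so the clay remains overconsolidated and only the recompression index applies:
S_c = C_r·H/(1+e₀)·log₁₀(σ'_f/σ'_0) = 0.078×2.6/2.21×log₁₀(94.923/27.284)
    = 0.091767 × 0.54146 = 0.04969 m

S_c ≈ 49.7 mm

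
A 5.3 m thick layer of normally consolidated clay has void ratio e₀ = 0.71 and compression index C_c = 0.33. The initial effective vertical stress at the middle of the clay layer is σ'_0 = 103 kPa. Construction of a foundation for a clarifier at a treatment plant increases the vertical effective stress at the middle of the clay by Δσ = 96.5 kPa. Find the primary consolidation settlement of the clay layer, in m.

S_c ≈ 0.294 m

Final effective stress: σ'_f = σ'_0 + Δσ = 103 + 96.5 = 199.5 kPa.
Normally consolidated clay, so the full stress increment lies on the virgin compression line:
S_c = C_c·H/(1+e₀)·log₁₀(σ'_f/σ'_0) = 0.33×5.3/(1+0.71)×log₁₀(199.5/103)
    = 1.0228 × 0.28711 = 0.2937 m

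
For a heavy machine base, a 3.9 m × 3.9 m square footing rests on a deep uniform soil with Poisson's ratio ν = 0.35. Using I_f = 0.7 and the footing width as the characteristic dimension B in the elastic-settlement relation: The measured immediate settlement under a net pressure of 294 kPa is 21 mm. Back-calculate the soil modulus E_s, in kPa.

S_e = q·B·(1−ν²)/E_s · I_f  ⇒  E_s = q·B·(1−ν²)·I_f / S_e.
E_s = 294 × 3.9 × 0.8775 × 0.7 / 0.021 = 33540 kPa

E_s ≈ 33500 kPa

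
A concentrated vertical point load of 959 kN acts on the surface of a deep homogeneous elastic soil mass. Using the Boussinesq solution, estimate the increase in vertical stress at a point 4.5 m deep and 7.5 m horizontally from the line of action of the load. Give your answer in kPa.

Boussinesq vertical stress below a point load on an elastic half-space:
Δσ_z = 3P/(2πz²) · [1 + (r/z)²]^(−5/2)
r/z = 7.5/4.5 = 1.6667; [1+(r/z)²]^(−5/2) = 0.03605.
Δσ_z = 3×959/(2π×4.5²) × 0.03605 = 22.612 × 0.03605 = 0.8152 kPa

Δσ_z ≈ 0.815 kPa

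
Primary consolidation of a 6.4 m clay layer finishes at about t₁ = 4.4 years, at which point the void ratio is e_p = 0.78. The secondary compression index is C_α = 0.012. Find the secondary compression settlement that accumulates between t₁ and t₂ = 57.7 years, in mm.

S_s ≈ 48.2 mm

Secondary compression: S_s = C_α·H/(1+e_p)·log₁₀(t₂/t₁)
S_s = 0.012×6.4/(1+0.78)×log₁₀(57.7/4.4)
    = 0.04315 × 1.118 = 0.04823 m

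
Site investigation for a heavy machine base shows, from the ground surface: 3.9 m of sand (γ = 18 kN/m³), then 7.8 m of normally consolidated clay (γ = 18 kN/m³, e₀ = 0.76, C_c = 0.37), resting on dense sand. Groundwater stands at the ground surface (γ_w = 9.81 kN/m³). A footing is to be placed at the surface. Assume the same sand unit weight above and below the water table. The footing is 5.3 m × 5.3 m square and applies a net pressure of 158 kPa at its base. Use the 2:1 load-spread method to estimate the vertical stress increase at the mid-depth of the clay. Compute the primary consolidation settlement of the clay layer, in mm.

S_c ≈ 242 mm

Mid-depth of clay below the ground surface: z = 3.9 + 7.8/2 = 7.8 m.
Total vertical stress at mid-clay: σ_v = 18×3.9 + 18×3.9 = 140.4 kPa.
Pore pressure: u = 9.81×(7.8 − 0) = 76.518 kPa.
Initial effective stress: σ'_0 = σ_v − u = 140.4 − 76.518 = 63.882 kPa.
Stress increase at mid-clay by the 2:1 spreading method:
Δσ = qBL/((B+z)(L+z)) = 158×5.3×5.3/((5.3+7.8)(5.3+7.8)) = 25.862 kPa
Final effective stress: σ'_f = σ'_0 + Δσ = 63.882 + 25.862 = 89.744 kPa.
Normally consolidated clay, so the full stress increment lies on the virgin compression line:
S_c = C_c·H/(1+e₀)·log₁₀(σ'_f/σ'_0) = 0.37×7.8/(1+0.76)×log₁₀(89.744/63.882)
    = 1.6398 × 0.14763 = 0.2421 m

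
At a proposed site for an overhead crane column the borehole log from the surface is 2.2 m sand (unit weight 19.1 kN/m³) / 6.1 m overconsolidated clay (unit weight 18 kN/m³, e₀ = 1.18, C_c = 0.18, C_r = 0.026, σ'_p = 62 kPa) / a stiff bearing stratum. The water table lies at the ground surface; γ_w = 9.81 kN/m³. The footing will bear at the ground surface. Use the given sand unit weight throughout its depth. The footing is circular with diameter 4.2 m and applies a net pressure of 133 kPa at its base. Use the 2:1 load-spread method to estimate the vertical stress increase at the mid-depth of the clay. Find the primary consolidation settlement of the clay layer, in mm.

Mid-depth of clay below the ground surface: z = 2.2 + 6.1/2 = 5.25 m.
Total vertical stress at mid-clay: σ_v = 19.1×2.2 + 18×3.05 = 96.92 kPa.
Pore pressure: u = 9.81×(5.25 − 0) = 51.503 kPa.
Initial effective stress: σ'_0 = σ_v − u = 96.92 − 51.503 = 45.417 kPa.
Stress increase at mid-clay by the 2:1 spreading method:
Δσ ≈ qD²/(D+z)² = 133×4.2²/(4.2+5.25)² = 26.272 kPa
Final effective stress: σ'_f = 45.417 + 26.272 = 71.689 kPa.
σ'_f = 71.689 > σ'_p = 62 kPa, so the stress path crosses the preconsolidation pressure — recompression up to σ'_p, then virgin compression beyond:
S_c = H/(1+e₀)·[C_r·log₁₀(σ'_p/σ'_0) + C_c·log₁₀(σ'_f/σ'_p)]
    = 6.1/2.18 × [0.026×log₁₀(62/45.417) + 0.18×log₁₀(71.689/62)]
    = 2.7982 × [0.0035145 + 0.011351] = 0.0416 m

S_c ≈ 41.6 mm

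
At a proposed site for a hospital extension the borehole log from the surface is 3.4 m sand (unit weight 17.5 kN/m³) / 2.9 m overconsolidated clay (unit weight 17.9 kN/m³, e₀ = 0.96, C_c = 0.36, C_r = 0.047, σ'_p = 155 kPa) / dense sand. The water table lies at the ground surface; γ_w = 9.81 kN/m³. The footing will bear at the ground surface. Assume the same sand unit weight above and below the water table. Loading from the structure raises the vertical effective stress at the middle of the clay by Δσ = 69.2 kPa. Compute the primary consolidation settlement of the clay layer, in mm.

S_c ≈ 31.4 mm

Mid-depth of clay below the ground surface: z = 3.4 + 2.9/2 = 4.85 m.
Total vertical stress at mid-clay: σ_v = 17.5×3.4 + 17.9×1.45 = 85.455 kPa.
Pore pressure: u = 9.81×(4.85 − 0) = 47.578 kPa.
Initial effective stress: σ'_0 = σ_v − u = 85.455 − 47.578 = 37.877 kPa.
Final effective stress: σ'_f = 37.877 + 69.2 = 107.08 kPa.
σ'_f = 107.08 ≤ σ'_p = 155 kPa, so the clay remains overconsolidated and only the recompression index applies:
S_c = C_r·H/(1+e₀)·log₁₀(σ'_f/σ'_0) = 0.047×2.9/1.96×log₁₀(107.08/37.877)
    = 0.069541 × 0.45133 = 0.03139 m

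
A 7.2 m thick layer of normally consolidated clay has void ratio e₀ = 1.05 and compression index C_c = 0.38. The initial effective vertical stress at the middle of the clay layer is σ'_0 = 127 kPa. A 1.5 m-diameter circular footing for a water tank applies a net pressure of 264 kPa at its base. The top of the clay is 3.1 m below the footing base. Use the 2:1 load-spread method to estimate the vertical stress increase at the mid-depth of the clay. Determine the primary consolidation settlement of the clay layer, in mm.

S_c ≈ 39 mm

Mid-depth of clay below the footing base: z = 3.1 + 7.2/2 = 6.7 m.
Stress increase at mid-clay by the 2:1 spreading method:
Δσ ≈ qD²/(D+z)² = 264×1.5²/(1.5+6.7)² = 8.834 kPa
Final effective stress: σ'_f = σ'_0 + Δσ = 127 + 8.834 = 135.83 kPa.
Normally consolidated clay, so the full stress increment lies on the virgin compression line:
S_c = C_c·H/(1+e₀)·log₁₀(σ'_f/σ'_0) = 0.38×7.2/(1+1.05)×log₁₀(135.83/127)
    = 1.3346 × 0.029192 = 0.03896 m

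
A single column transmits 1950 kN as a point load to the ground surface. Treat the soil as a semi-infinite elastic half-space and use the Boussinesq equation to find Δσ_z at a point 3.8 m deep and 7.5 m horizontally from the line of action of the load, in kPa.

Boussinesq vertical stress below a point load on an elastic half-space:
Δσ_z = 3P/(2πz²) · [1 + (r/z)²]^(−5/2)
r/z = 7.5/3.8 = 1.9737; [1+(r/z)²]^(−5/2) = 0.018859.
Δσ_z = 3×1950/(2π×3.8²) × 0.018859 = 64.478 × 0.018859 = 1.216 kPa

Δσ_z ≈ 1.22 kPa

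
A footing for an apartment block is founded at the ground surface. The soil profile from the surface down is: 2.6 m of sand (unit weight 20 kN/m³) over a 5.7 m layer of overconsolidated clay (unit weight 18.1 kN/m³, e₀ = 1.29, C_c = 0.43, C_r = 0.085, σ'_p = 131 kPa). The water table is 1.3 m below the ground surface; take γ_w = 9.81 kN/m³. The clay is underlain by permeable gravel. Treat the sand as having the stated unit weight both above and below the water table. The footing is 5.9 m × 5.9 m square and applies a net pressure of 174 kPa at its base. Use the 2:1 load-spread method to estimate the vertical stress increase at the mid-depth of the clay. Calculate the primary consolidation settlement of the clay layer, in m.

S_c ≈ 0.0513 m

Mid-depth of clay below the ground surface: z = 2.6 + 5.7/2 = 5.45 m.
Total vertical stress at mid-clay: σ_v = 20×2.6 + 18.1×2.85 = 103.59 kPa.
Pore pressure: u = 9.81×(5.45 − 1.3) = 40.712 kPa.
Initial effective stress: σ'_0 = σ_v − u = 103.59 − 40.712 = 62.878 kPa.
Stress increase at mid-clay by the 2:1 spreading method:
Δσ = qBL/((B+z)(L+z)) = 174×5.9×5.9/((5.9+5.45)(5.9+5.45)) = 47.018 kPa
Final effective stress: σ'_f = 62.878 + 47.018 = 109.9 kPa.
σ'_f = 109.9 ≤ σ'_p = 131 kPa, so the clay remains overconsolidated and only the recompression index applies:
S_c = C_r·H/(1+e₀)·log₁₀(σ'_f/σ'_0) = 0.085×5.7/2.29×log₁₀(109.9/62.878)
    = 0.21157 × 0.2425 = 0.05131 m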